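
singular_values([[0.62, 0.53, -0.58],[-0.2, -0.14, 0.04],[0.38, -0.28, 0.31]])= [1.03, 0.56, 0.07]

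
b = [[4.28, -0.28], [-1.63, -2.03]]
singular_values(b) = [4.61, 1.98]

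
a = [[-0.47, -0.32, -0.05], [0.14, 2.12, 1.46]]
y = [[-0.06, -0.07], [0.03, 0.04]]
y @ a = [[0.02,-0.13,-0.1], [-0.01,0.08,0.06]]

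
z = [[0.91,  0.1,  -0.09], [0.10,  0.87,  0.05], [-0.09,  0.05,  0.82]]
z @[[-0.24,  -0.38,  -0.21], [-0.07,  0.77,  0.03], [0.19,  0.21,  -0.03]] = [[-0.24, -0.29, -0.19], [-0.08, 0.64, 0.0], [0.17, 0.24, -0.0]]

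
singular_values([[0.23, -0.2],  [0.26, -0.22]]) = [0.46, 0.0]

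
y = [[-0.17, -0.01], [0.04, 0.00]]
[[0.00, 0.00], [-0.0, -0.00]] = y@[[-0.01, -0.01], [-0.06, -0.0]]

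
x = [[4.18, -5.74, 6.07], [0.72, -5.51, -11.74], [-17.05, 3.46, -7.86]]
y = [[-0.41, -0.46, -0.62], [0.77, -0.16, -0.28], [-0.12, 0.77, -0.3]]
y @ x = [[8.53, 2.74, 7.78], [7.88, -4.51, 8.75], [5.17, -4.59, -7.41]]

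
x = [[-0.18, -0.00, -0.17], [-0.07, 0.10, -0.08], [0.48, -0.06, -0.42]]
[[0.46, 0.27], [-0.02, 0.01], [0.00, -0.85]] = x@[[-1.36, -1.7],  [-2.17, -0.92],  [-1.25, 0.21]]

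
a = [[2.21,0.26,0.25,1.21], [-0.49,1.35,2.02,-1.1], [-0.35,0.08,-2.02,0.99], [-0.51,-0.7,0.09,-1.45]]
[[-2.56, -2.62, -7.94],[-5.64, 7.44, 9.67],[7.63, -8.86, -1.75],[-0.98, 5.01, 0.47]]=a@[[-1.16, 0.13, -3.91], [0.75, -1.13, 3.21], [-3.29, 2.96, 1.47], [0.52, -2.77, -0.41]]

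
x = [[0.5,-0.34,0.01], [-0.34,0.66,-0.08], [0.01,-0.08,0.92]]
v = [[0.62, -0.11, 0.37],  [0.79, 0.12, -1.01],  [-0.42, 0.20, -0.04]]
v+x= [[1.12,  -0.45,  0.38],  [0.45,  0.78,  -1.09],  [-0.41,  0.12,  0.88]]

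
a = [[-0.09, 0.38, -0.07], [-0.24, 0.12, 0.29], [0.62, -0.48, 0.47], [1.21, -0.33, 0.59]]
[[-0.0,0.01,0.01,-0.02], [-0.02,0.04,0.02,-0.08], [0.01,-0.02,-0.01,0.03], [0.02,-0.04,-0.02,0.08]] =a@[[0.03,  -0.06,  -0.03,  0.12], [-0.01,  0.03,  0.02,  -0.05], [-0.03,  0.07,  0.04,  -0.14]]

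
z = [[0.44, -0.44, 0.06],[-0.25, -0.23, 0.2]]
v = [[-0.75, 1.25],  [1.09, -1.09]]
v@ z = [[-0.64, 0.04, 0.20], [0.75, -0.23, -0.15]]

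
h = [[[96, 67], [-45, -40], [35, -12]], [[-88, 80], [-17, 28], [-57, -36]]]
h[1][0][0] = -88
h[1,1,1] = 28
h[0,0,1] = 67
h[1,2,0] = -57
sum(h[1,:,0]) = -162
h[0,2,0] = 35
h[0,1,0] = -45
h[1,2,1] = -36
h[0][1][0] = -45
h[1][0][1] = 80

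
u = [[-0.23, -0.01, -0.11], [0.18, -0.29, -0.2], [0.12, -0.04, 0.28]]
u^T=[[-0.23, 0.18, 0.12], [-0.01, -0.29, -0.04], [-0.11, -0.2, 0.28]]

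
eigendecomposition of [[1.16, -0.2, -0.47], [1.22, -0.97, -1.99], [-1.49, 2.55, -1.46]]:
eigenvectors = [[-0.86+0.00j, -0.06-0.11j, (-0.06+0.11j)], [-0.51+0.00j, (-0.12-0.66j), -0.12+0.66j], [(-0.01+0j), -0.73+0.00j, (-0.73-0j)]]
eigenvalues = [(1.03+0j), (-1.15+2.07j), (-1.15-2.07j)]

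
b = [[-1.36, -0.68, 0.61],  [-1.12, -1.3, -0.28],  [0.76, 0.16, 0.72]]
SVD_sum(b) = [[-1.19, -0.89, -0.02], [-1.35, -1.00, -0.02], [0.57, 0.43, 0.01]] + [[-0.03, 0.02, 0.64], [0.01, -0.01, -0.27], [-0.03, 0.02, 0.69]] + [[-0.14, 0.19, -0.01], [0.22, -0.29, 0.02], [0.21, -0.29, 0.02]]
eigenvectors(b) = [[0.67, 0.55, 0.32], [0.71, -0.81, -0.27], [-0.21, -0.22, 0.91]]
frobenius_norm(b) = 2.61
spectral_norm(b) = 2.35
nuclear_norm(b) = 3.90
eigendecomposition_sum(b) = [[-1.26, -0.91, 0.17], [-1.33, -0.96, 0.18], [0.39, 0.28, -0.05]] + [[-0.21, 0.24, 0.14], [0.3, -0.35, -0.21], [0.08, -0.09, -0.06]] + [[0.10, -0.01, 0.29], [-0.09, 0.01, -0.25], [0.29, -0.03, 0.83]]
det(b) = 1.30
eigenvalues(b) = [-2.27, -0.61, 0.94]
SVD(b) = [[-0.63, -0.65, 0.42], [-0.71, 0.28, -0.64], [0.3, -0.7, -0.64]] @ diag([2.354479433683384, 0.9847299408970637, 0.5614566233137135]) @ [[0.8, 0.60, 0.01], [0.04, -0.03, -1.00], [-0.6, 0.80, -0.05]]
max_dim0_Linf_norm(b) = 1.36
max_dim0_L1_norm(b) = 3.24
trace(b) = -1.94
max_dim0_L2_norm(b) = 1.92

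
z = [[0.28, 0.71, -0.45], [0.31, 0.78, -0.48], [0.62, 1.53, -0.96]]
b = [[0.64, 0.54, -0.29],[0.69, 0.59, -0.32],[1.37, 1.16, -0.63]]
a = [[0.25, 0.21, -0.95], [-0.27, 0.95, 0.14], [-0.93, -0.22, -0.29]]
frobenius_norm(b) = 2.31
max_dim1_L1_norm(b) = 3.16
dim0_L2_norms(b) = [1.66, 1.41, 0.76]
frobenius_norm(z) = 2.32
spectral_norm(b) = 2.31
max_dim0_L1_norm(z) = 3.02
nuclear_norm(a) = 3.00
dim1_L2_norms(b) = [0.89, 0.96, 1.9]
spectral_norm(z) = 2.32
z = b @ a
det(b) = -0.00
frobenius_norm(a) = 1.73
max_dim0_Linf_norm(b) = 1.37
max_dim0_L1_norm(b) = 2.7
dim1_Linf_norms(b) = [0.64, 0.69, 1.37]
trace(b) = 0.60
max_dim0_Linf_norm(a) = 0.95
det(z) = 0.00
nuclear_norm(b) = 2.32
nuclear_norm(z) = 2.33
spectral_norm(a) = 1.01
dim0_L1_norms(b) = [2.7, 2.29, 1.24]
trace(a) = 0.91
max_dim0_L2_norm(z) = 1.86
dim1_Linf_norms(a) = [0.95, 0.95, 0.93]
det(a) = -1.00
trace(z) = 0.10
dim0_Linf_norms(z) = [0.62, 1.53, 0.96]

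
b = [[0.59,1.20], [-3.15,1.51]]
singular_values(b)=[3.49, 1.34]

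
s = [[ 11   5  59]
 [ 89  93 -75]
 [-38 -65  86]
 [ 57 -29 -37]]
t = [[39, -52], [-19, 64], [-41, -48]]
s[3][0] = 57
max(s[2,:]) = 86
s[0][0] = 11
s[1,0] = 89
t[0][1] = -52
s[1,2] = -75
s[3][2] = -37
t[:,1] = [-52, 64, -48]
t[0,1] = -52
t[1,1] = 64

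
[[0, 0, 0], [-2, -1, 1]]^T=[[0, -2], [0, -1], [0, 1]]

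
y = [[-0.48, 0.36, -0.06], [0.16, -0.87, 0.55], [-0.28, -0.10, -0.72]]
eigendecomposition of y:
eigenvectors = [[(-0.52+0j), 0.67+0.00j, 0.67-0.00j], [0.84+0.00j, -0.11+0.49j, (-0.11-0.49j)], [(-0.17+0j), -0.48+0.29j, (-0.48-0.29j)]]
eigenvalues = [(-1.08+0j), (-0.49+0.24j), (-0.49-0.24j)]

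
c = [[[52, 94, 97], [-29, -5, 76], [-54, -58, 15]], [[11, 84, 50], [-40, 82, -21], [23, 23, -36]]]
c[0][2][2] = 15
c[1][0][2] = 50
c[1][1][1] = 82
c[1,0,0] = 11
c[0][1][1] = -5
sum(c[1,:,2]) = -7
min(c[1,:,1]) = 23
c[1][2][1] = 23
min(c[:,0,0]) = 11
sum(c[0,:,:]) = 188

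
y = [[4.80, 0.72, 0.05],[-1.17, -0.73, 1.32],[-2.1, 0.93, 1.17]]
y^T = [[4.8, -1.17, -2.1], [0.72, -0.73, 0.93], [0.05, 1.32, 1.17]]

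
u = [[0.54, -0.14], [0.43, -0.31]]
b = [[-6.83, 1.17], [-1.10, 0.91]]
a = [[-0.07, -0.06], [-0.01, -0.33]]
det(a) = 0.02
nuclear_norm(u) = 0.90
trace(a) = -0.40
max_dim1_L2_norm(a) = 0.33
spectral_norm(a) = 0.34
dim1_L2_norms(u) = [0.56, 0.53]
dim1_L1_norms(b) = [8.0, 2.01]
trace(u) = 0.23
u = a @ b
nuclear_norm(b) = 7.74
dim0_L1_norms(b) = [7.93, 2.08]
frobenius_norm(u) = 0.77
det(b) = -4.93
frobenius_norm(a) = 0.34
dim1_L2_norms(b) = [6.93, 1.43]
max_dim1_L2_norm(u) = 0.56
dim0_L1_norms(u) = [0.97, 0.45]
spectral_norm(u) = 0.76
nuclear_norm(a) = 0.40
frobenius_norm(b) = 7.08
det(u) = -0.11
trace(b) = -5.92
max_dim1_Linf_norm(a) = 0.33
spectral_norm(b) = 7.04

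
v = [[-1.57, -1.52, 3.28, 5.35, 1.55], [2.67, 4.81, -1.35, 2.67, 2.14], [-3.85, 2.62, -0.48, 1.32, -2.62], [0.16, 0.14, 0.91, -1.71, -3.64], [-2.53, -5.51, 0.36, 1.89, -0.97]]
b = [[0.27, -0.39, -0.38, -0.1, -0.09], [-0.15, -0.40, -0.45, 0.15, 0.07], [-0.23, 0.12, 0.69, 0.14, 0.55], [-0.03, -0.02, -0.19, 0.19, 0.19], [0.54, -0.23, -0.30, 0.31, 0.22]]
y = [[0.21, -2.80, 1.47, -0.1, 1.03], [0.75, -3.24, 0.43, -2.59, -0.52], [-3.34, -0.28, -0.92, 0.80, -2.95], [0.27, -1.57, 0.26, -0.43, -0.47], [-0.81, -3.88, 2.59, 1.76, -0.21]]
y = b @ v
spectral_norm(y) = 6.59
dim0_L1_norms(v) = [10.78, 14.6, 6.38, 12.94, 10.92]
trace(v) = 0.08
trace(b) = 0.97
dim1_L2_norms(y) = [3.33, 4.27, 4.63, 1.74, 5.06]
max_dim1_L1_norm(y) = 9.25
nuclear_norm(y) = 15.80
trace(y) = -4.59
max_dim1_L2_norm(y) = 5.06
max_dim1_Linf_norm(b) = 0.69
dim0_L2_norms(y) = [3.53, 5.99, 3.16, 3.26, 3.21]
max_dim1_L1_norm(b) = 1.73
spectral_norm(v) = 8.96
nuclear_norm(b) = 2.82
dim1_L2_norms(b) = [0.62, 0.64, 0.93, 0.33, 0.76]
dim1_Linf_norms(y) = [2.8, 3.24, 3.34, 1.57, 3.88]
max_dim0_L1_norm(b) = 2.01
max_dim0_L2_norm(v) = 7.92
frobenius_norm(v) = 13.39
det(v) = 1901.79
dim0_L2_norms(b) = [0.66, 0.62, 0.97, 0.43, 0.63]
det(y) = 17.57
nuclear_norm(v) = 26.71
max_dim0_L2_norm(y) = 5.99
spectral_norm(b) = 1.21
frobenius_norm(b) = 1.53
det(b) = 0.01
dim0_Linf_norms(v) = [3.85, 5.51, 3.28, 5.35, 3.64]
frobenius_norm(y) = 8.91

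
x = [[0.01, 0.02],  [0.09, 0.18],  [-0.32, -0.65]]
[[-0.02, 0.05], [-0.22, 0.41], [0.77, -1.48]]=x @[[-0.53, -0.07], [-0.93, 2.31]]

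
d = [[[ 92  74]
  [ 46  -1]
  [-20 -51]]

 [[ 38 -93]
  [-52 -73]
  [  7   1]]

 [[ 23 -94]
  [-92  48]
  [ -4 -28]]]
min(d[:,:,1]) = -94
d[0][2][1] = -51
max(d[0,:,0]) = 92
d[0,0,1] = 74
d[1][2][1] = 1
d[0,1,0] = 46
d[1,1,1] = -73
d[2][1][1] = 48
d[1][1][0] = -52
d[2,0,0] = 23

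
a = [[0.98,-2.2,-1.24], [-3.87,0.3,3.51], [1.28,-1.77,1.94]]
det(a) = -27.76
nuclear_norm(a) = 10.29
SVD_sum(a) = [[1.39, -0.36, -1.32], [-3.7, 0.97, 3.51], [-0.05, 0.01, 0.05]] + [[0.42, -1.05, 0.73], [0.15, -0.36, 0.25], [0.88, -2.21, 1.54]] + [[-0.83, -0.79, -0.66],[-0.32, -0.30, -0.25],[0.45, 0.42, 0.35]]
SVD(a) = [[-0.35, 0.42, 0.83], [0.94, 0.15, 0.32], [0.01, 0.89, -0.45]] @ diag([5.541503892890168, 3.171138269437912, 1.5797204439993313]) @ [[-0.71, 0.19, 0.68], [0.31, -0.78, 0.54], [-0.63, -0.60, -0.50]]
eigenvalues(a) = [(-2.1+0j), (2.66+2.48j), (2.66-2.48j)]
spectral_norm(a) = 5.54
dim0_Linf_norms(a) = [3.87, 2.2, 3.51]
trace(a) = 3.22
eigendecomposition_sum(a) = [[-1.16-0.00j, -0.81+0.00j, 0.35-0.00j], [(-1.47-0j), (-1.02+0j), 0.44-0.00j], [(-0.28-0j), -0.19+0.00j, 0.08-0.00j]] + [[1.07+0.05j, (-0.7-0.28j), (-0.79+1.29j)], [-1.20-0.57j, (0.66+0.66j), 1.54-1.09j], [(0.78-1.18j), (-0.79+0.6j), 0.93+1.77j]] + [[1.07-0.05j, (-0.7+0.28j), (-0.79-1.29j)],[-1.20+0.57j, (0.66-0.66j), 1.54+1.09j],[0.78+1.18j, -0.79-0.60j, (0.93-1.77j)]]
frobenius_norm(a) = 6.58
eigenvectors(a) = [[(0.61+0j), (-0.25-0.41j), (-0.25+0.41j)], [(0.78+0j), (0.08+0.59j), (0.08-0.59j)], [0.15+0.00j, -0.64+0.00j, -0.64-0.00j]]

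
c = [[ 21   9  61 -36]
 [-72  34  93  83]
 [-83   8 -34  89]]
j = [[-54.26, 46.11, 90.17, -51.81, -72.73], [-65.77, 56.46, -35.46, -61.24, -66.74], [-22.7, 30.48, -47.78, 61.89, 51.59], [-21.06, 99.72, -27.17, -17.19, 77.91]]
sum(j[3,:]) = 112.21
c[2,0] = -83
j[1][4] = -66.74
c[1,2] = 93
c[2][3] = 89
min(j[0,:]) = -72.73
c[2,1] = 8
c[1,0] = -72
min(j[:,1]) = 30.48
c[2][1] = 8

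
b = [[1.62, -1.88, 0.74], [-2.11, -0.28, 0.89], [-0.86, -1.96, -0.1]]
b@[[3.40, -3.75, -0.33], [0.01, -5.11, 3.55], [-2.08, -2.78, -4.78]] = [[3.95, 1.47, -10.75], [-9.03, 6.87, -4.55], [-2.74, 13.52, -6.2]]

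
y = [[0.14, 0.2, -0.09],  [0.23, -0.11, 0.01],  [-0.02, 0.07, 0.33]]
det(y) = -0.022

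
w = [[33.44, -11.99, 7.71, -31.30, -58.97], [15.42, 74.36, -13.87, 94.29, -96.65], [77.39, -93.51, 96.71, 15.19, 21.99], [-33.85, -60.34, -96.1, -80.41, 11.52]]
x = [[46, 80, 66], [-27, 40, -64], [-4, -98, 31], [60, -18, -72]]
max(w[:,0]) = 77.39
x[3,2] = -72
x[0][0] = 46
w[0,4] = -58.97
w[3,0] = -33.85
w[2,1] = -93.51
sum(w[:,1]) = -91.48000000000002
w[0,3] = -31.3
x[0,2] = 66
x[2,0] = -4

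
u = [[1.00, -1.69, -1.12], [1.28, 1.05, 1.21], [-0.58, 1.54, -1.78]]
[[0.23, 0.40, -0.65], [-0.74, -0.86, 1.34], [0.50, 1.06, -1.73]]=u @ [[-0.24, -0.18, 0.26], [-0.09, 0.01, -0.03], [-0.28, -0.53, 0.86]]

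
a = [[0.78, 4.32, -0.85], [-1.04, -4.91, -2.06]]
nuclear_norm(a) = 8.72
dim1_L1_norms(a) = [5.95, 8.01]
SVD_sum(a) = [[0.81,4.06,0.67], [-1.02,-5.12,-0.85]] + [[-0.03, 0.26, -1.52], [-0.02, 0.21, -1.21]]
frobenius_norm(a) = 7.03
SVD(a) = [[-0.62,0.78], [0.78,0.62]] @ diag([6.7473662091232365, 1.9747529566965965]) @ [[-0.19, -0.97, -0.16], [-0.02, 0.17, -0.99]]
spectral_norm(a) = 6.75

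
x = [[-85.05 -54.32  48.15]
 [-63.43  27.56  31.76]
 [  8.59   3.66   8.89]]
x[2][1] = 3.66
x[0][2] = 48.15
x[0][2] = 48.15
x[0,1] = -54.32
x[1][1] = 27.56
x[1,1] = 27.56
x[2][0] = 8.59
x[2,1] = 3.66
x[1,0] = -63.43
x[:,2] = [48.15, 31.76, 8.89]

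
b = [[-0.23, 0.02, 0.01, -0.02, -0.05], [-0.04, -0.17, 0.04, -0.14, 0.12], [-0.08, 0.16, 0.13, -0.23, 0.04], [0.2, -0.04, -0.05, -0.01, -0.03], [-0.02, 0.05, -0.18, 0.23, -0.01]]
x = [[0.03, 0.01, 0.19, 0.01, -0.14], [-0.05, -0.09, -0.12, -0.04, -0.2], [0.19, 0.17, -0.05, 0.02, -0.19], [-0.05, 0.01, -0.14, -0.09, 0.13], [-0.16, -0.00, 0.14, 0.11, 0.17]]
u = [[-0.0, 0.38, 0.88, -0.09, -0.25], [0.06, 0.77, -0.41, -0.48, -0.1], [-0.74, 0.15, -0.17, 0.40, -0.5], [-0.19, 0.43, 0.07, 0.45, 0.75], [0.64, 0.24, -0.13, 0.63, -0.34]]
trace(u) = 0.71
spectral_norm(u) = 1.01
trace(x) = -0.03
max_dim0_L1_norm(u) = 2.05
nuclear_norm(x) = 1.15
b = x @ u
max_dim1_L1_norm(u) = 1.98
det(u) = -1.00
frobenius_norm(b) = 0.60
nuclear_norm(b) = 1.15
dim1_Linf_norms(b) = [0.23, 0.17, 0.23, 0.2, 0.23]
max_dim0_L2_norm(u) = 1.0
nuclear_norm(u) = 5.00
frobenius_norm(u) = 2.23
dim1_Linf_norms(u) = [0.88, 0.77, 0.74, 0.75, 0.64]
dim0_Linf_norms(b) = [0.23, 0.17, 0.18, 0.23, 0.12]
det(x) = 0.00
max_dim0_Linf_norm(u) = 0.88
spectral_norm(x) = 0.44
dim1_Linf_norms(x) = [0.19, 0.2, 0.19, 0.14, 0.17]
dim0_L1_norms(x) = [0.48, 0.28, 0.64, 0.27, 0.83]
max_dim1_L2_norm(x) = 0.32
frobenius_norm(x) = 0.60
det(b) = -0.00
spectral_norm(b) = 0.44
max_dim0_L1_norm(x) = 0.83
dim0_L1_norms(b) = [0.57, 0.44, 0.41, 0.63, 0.25]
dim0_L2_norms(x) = [0.26, 0.19, 0.3, 0.15, 0.38]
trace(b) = -0.29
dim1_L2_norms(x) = [0.24, 0.26, 0.32, 0.22, 0.29]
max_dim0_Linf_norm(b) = 0.23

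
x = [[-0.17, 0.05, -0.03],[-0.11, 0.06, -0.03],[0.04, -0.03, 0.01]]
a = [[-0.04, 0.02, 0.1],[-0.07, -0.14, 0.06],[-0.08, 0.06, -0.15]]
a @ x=[[0.01, -0.00, 0.00], [0.03, -0.01, 0.01], [0.00, 0.00, -0.00]]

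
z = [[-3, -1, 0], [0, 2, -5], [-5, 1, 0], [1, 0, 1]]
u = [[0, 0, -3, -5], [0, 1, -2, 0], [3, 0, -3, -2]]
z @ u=[[0, -1, 11, 15], [-15, 2, 11, 10], [0, 1, 13, 25], [3, 0, -6, -7]]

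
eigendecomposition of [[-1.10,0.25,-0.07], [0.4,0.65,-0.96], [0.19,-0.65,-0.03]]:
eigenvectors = [[-0.86, 0.16, -0.11], [0.37, 0.6, -0.88], [0.35, 0.78, 0.45]]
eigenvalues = [-1.18, -0.49, 1.19]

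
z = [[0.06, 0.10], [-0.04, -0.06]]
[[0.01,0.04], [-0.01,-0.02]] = z @[[0.35, -0.07], [-0.08, 0.43]]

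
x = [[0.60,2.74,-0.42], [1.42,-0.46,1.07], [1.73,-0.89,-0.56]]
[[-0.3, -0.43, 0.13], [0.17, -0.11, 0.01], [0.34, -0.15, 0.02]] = x @ [[0.11,-0.14,0.03], [-0.14,-0.12,0.04], [-0.05,0.03,-0.01]]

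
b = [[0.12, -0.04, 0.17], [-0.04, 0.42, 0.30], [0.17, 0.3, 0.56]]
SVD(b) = [[-0.16, 0.59, -0.79],[-0.59, -0.7, -0.4],[-0.79, 0.4, 0.46]] @ diag([0.8156690725167669, 0.28298791574750143, 0.0013430117357315868]) @ [[-0.16, -0.59, -0.79], [0.59, -0.7, 0.40], [-0.79, -0.4, 0.46]]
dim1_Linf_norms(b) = [0.17, 0.42, 0.56]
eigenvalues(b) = [0.0, 0.28, 0.82]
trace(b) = 1.10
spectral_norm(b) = 0.82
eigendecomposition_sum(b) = [[0.0,  0.0,  -0.0], [0.00,  0.0,  -0.00], [-0.0,  -0.0,  0.0]] + [[0.1, -0.12, 0.07],[-0.12, 0.14, -0.08],[0.07, -0.08, 0.05]] + [[0.02, 0.08, 0.1], [0.08, 0.28, 0.38], [0.10, 0.38, 0.51]]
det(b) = 0.00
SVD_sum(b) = [[0.02,0.08,0.10], [0.08,0.28,0.38], [0.1,0.38,0.51]] + [[0.10, -0.12, 0.07], [-0.12, 0.14, -0.08], [0.07, -0.08, 0.05]] + [[0.0,0.0,-0.00],[0.0,0.00,-0.0],[-0.0,-0.00,0.0]]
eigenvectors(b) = [[-0.79, -0.59, 0.16], [-0.4, 0.70, 0.59], [0.46, -0.40, 0.79]]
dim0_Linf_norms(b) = [0.17, 0.42, 0.56]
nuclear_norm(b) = 1.10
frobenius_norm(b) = 0.86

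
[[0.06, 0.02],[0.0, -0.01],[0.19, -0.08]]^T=[[0.06, 0.00, 0.19],  [0.02, -0.01, -0.08]]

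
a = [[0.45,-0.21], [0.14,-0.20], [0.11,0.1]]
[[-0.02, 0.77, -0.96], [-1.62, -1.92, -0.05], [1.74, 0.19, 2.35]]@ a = [[-0.01, -0.25],  [-1.00, 0.72],  [1.07, -0.17]]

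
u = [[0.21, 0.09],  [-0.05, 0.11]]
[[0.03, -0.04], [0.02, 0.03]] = u @[[0.07, -0.23], [0.22, 0.13]]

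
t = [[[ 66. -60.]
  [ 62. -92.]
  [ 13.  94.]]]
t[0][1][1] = -92.0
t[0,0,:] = [66.0, -60.0]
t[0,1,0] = 62.0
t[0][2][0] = 13.0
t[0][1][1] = -92.0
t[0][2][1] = 94.0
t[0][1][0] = 62.0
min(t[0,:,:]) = -92.0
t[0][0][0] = 66.0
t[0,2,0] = 13.0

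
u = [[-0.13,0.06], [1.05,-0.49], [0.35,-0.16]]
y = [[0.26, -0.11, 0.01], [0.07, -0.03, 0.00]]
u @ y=[[-0.03,0.01,-0.0], [0.24,-0.1,0.01], [0.08,-0.03,0.0]]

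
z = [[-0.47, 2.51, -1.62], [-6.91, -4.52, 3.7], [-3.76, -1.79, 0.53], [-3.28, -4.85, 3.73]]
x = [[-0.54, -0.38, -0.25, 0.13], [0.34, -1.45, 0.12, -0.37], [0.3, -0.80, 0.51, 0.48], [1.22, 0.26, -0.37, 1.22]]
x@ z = [[3.39, 0.18, -0.18], [10.62, 8.99, -7.23], [1.90, 1.13, -1.39], [-4.98, -3.37, 3.34]]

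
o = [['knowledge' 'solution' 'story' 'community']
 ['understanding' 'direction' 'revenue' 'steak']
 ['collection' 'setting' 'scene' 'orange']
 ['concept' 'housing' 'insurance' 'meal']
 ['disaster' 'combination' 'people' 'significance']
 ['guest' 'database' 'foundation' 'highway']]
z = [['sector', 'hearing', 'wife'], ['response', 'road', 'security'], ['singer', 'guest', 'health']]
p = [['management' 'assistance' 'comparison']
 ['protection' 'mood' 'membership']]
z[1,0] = 'response'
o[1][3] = 'steak'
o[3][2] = 'insurance'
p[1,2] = 'membership'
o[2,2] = 'scene'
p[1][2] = 'membership'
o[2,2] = 'scene'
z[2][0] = 'singer'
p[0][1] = 'assistance'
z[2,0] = 'singer'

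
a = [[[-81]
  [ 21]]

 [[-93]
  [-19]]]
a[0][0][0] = -81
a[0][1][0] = 21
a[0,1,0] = 21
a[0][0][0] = -81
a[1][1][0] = -19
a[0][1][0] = 21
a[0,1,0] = 21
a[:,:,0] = [[-81, 21], [-93, -19]]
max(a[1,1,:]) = -19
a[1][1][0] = -19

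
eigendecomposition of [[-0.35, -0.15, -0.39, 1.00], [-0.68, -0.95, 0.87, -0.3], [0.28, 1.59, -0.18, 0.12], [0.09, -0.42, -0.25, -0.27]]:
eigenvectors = [[-0.52, -0.20, 0.8, 0.77], [0.52, 0.68, -0.3, -0.18], [0.58, -0.7, 0.49, 0.55], [-0.35, 0.09, -0.16, 0.27]]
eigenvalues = [0.91, -1.68, -0.74, -0.24]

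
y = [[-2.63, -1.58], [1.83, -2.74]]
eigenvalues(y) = [(-2.69+1.7j), (-2.69-1.7j)]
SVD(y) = [[-0.29, 0.96], [0.96, 0.29]] @ diag([3.3171702911434626, 3.044040285468508]) @ [[0.76, -0.65], [-0.65, -0.76]]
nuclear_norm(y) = 6.36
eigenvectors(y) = [[(0.02+0.68j), (0.02-0.68j)], [0.73+0.00j, (0.73-0j)]]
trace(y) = -5.37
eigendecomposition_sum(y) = [[(-1.32+0.89j), (-0.79-1.25j)], [0.92+1.45j, (-1.37+0.81j)]] + [[(-1.32-0.89j), -0.79+1.25j], [(0.92-1.45j), -1.37-0.81j]]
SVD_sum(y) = [[-0.73, 0.63], [2.41, -2.07]] + [[-1.90, -2.21], [-0.58, -0.67]]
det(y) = 10.10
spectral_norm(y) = 3.32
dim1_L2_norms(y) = [3.07, 3.29]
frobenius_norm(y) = 4.50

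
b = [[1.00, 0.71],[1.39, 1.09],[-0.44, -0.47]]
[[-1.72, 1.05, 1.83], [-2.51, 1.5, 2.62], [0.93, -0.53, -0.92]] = b @ [[-0.94, 0.72, 1.31], [-1.10, 0.46, 0.73]]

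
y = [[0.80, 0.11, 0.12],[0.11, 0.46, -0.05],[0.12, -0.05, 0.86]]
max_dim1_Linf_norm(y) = 0.86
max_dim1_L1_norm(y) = 1.03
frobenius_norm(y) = 1.28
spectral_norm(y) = 0.96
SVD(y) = [[-0.64,0.70,0.32], [-0.06,0.37,-0.93], [-0.77,-0.61,-0.19]] @ diag([0.9555108966447938, 0.7528046444258137, 0.4116844589293929]) @ [[-0.64, -0.06, -0.77], [0.70, 0.37, -0.61], [0.32, -0.93, -0.19]]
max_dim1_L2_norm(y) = 0.87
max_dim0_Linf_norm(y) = 0.86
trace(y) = 2.12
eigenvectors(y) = [[0.32, -0.70, 0.64],[-0.93, -0.37, 0.06],[-0.19, 0.61, 0.77]]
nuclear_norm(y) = 2.12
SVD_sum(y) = [[0.39,  0.04,  0.47], [0.04,  0.0,  0.05], [0.47,  0.05,  0.56]] + [[0.37,0.19,-0.32], [0.19,0.1,-0.17], [-0.32,-0.17,0.28]] + [[0.04,-0.12,-0.03], [-0.12,0.35,0.07], [-0.03,0.07,0.01]]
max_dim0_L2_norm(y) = 0.87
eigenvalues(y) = [0.41, 0.75, 0.96]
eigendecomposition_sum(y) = [[0.04, -0.12, -0.03], [-0.12, 0.35, 0.07], [-0.03, 0.07, 0.01]] + [[0.37, 0.19, -0.32], [0.19, 0.1, -0.17], [-0.32, -0.17, 0.28]] + [[0.39, 0.04, 0.47], [0.04, 0.00, 0.05], [0.47, 0.05, 0.56]]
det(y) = 0.30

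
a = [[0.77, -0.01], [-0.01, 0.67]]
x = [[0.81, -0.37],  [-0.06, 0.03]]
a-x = [[-0.04, 0.36], [0.05, 0.64]]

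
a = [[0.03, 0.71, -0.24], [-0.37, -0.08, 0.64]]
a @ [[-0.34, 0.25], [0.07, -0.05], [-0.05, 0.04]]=[[0.05,-0.04], [0.09,-0.06]]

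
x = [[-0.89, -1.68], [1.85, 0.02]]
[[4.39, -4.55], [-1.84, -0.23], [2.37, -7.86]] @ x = [[-12.32,-7.47], [1.21,3.09], [-16.65,-4.14]]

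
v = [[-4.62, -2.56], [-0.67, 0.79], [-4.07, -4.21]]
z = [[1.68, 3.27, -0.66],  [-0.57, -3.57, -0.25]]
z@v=[[-7.27, 1.06],[6.04, -0.31]]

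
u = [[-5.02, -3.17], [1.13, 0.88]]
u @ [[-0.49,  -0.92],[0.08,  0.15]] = [[2.21, 4.14], [-0.48, -0.91]]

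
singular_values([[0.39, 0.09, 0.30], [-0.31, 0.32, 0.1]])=[0.54, 0.4]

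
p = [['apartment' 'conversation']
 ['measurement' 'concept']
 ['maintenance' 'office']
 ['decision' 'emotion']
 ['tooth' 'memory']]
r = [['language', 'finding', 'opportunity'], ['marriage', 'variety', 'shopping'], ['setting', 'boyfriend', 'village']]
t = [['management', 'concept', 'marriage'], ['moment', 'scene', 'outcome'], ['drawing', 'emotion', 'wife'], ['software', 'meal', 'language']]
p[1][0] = 'measurement'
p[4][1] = 'memory'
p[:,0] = ['apartment', 'measurement', 'maintenance', 'decision', 'tooth']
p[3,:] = ['decision', 'emotion']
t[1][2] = 'outcome'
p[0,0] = 'apartment'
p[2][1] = 'office'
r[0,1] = 'finding'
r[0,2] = 'opportunity'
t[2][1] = 'emotion'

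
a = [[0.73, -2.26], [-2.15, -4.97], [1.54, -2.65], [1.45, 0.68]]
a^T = [[0.73, -2.15, 1.54, 1.45], [-2.26, -4.97, -2.65, 0.68]]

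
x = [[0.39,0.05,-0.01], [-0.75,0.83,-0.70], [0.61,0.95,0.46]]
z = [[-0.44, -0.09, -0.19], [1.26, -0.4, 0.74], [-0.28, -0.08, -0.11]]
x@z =[[-0.11, -0.05, -0.04],[1.57, -0.21, 0.83],[0.80, -0.47, 0.54]]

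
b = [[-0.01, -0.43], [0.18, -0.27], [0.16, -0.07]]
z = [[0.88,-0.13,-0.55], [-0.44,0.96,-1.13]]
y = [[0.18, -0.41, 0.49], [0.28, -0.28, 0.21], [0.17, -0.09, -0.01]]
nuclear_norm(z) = 2.59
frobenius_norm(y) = 0.82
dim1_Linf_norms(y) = [0.49, 0.28, 0.17]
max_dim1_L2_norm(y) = 0.66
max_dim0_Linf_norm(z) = 1.13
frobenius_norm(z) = 1.87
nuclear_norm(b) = 0.74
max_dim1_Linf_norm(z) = 1.13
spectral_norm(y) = 0.79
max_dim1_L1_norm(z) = 2.53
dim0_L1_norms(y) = [0.63, 0.78, 0.71]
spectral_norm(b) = 0.53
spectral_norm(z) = 1.55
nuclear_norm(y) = 1.02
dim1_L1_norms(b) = [0.44, 0.45, 0.23]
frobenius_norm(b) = 0.57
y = b @ z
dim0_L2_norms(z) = [0.98, 0.97, 1.26]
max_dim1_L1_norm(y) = 1.08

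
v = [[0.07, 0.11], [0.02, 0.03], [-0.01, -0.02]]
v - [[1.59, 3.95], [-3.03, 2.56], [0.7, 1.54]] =[[-1.52, -3.84], [3.05, -2.53], [-0.71, -1.56]]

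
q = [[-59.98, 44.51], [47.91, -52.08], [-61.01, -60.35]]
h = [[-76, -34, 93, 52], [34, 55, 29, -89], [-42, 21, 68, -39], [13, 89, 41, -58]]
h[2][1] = 21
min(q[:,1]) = -60.35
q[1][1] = -52.08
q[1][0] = 47.91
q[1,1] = -52.08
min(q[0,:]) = -59.98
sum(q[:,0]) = -73.08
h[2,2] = 68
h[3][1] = 89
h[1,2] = 29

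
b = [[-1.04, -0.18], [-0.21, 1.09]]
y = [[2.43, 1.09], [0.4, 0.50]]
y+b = [[1.39,  0.91], [0.19,  1.59]]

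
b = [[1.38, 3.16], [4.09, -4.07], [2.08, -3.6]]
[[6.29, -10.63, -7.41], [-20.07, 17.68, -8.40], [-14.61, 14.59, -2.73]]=b@[[-2.04, 0.68, -3.06],[2.88, -3.66, -1.01]]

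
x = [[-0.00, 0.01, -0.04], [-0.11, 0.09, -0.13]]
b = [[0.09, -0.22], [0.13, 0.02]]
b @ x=[[0.02, -0.02, 0.02], [-0.00, 0.0, -0.01]]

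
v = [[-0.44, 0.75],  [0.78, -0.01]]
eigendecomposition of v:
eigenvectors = [[-0.79, -0.6], [0.61, -0.80]]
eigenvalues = [-1.02, 0.57]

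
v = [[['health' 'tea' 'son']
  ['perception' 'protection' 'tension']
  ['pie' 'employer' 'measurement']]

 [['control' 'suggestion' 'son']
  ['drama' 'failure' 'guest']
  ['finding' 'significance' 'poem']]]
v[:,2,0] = ['pie', 'finding']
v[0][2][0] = 'pie'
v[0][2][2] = 'measurement'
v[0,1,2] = 'tension'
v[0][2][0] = 'pie'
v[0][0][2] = 'son'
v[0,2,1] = 'employer'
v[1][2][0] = 'finding'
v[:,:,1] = [['tea', 'protection', 'employer'], ['suggestion', 'failure', 'significance']]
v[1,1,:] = ['drama', 'failure', 'guest']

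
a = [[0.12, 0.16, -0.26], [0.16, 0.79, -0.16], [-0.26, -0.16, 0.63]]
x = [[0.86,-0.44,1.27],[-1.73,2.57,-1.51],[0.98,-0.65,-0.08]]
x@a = [[-0.30,-0.41,0.65], [0.6,2.00,-0.91], [0.03,-0.34,-0.20]]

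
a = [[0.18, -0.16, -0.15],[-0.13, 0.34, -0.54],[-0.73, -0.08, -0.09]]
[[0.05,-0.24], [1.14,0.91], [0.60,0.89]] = a @[[-0.67, -1.22], [0.48, 0.92], [-1.64, -0.82]]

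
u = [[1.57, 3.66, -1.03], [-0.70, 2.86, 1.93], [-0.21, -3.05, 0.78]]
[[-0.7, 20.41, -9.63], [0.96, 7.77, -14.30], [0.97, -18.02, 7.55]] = u @ [[0.41, -1.19, -0.64], [-0.13, 5.01, -3.18], [0.84, -3.83, -2.93]]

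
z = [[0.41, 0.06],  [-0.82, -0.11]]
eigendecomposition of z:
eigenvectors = [[0.43, -0.15], [-0.9, 0.99]]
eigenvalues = [0.29, 0.01]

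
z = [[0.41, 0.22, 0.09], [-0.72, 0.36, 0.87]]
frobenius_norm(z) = 1.28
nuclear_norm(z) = 1.65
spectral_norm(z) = 1.19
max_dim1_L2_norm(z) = 1.19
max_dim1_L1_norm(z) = 1.95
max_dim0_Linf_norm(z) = 0.87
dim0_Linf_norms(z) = [0.72, 0.36, 0.87]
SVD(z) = [[-0.11, 0.99], [0.99, 0.11]] @ diag([1.1919529806163902, 0.4568895840350307]) @ [[-0.64,0.28,0.72], [0.71,0.57,0.41]]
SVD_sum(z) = [[0.09, -0.04, -0.1], [-0.76, 0.33, 0.85]] + [[0.32, 0.26, 0.19], [0.04, 0.03, 0.02]]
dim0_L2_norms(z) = [0.83, 0.42, 0.87]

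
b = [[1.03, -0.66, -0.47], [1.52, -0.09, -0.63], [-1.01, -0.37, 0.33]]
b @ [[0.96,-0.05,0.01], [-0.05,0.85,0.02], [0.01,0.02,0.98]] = [[1.02, -0.62, -0.46], [1.46, -0.17, -0.6], [-0.95, -0.26, 0.31]]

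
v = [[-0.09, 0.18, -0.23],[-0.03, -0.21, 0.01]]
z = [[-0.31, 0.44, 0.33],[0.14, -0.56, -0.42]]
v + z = [[-0.40,0.62,0.10], [0.11,-0.77,-0.41]]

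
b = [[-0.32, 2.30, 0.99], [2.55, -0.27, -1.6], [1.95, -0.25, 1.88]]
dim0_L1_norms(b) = [4.82, 2.82, 4.47]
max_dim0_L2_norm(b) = 3.23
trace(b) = 1.29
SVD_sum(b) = [[-1.29, 0.58, 0.5], [2.43, -1.10, -0.95], [0.98, -0.45, -0.38]] + [[0.72, 0.56, 1.19], [-0.07, -0.06, -0.12], [1.12, 0.88, 1.85]] + [[0.25, 1.15, -0.7], [0.19, 0.89, -0.54], [-0.15, -0.68, 0.42]]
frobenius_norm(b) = 4.79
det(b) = -18.02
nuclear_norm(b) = 8.08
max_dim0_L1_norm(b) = 4.82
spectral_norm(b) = 3.40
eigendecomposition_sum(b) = [[-1.57-0.00j, (1.27-0j), 0.70+0.00j], [(1.71+0j), -1.38+0.00j, (-0.76-0j)], [(0.68+0j), (-0.55+0j), -0.30-0.00j]] + [[(0.62+0.03j), 0.52-0.14j, (0.15+0.42j)], [0.42+0.80j, (0.56+0.54j), -0.42+0.49j], [(0.64-1.39j), 0.15-1.30j, 1.09+0.06j]] + [[0.62-0.03j,(0.52+0.14j),0.15-0.42j],[0.42-0.80j,0.56-0.54j,(-0.42-0.49j)],[0.64+1.39j,0.15+1.30j,1.09-0.06j]]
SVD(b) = [[-0.44, -0.54, -0.72], [0.83, 0.05, -0.55], [0.34, -0.84, 0.43]] @ diag([3.3999688052265533, 2.7744495014077044, 1.9104821610328822]) @ [[0.86, -0.39, -0.33], [-0.48, -0.38, -0.79], [-0.18, -0.84, 0.51]]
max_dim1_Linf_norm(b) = 2.55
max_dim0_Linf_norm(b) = 2.55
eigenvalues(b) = [(-3.25+0j), (2.27+0.62j), (2.27-0.62j)]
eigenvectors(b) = [[(0.65+0j), (0.13+0.31j), (0.13-0.31j)], [(-0.71+0j), -0.29+0.38j, (-0.29-0.38j)], [-0.28+0.00j, (0.81+0j), (0.81-0j)]]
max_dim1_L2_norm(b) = 3.02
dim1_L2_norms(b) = [2.52, 3.02, 2.72]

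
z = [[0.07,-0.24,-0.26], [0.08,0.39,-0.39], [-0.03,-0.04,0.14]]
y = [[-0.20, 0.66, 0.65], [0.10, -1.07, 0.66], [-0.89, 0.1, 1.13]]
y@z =[[0.02,0.28,-0.11],[-0.10,-0.47,0.48],[-0.09,0.21,0.35]]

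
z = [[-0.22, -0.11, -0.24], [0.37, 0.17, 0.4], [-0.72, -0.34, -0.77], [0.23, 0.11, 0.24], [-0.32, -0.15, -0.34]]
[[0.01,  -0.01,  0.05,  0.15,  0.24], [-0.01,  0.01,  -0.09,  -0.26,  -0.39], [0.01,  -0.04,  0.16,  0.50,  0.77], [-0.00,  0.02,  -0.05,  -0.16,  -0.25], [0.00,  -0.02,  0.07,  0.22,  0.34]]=z @ [[0.62, 0.53, -0.13, -0.68, -0.62], [-0.26, 0.44, 0.32, 0.15, -0.62], [-0.48, -0.64, -0.23, -0.08, -0.15]]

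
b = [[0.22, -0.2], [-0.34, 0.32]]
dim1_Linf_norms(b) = [0.22, 0.34]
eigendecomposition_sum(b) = [[0.0,0.0],[0.0,0.0]] + [[0.22,-0.20], [-0.34,0.32]]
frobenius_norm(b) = 0.55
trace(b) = 0.54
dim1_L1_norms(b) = [0.42, 0.66]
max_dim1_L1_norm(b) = 0.66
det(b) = 0.00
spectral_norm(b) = 0.55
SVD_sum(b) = [[0.22, -0.20],[-0.34, 0.32]] + [[0.0, 0.00], [0.00, 0.0]]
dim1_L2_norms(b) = [0.3, 0.47]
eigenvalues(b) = [0.0, 0.54]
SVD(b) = [[-0.54, 0.84], [0.84, 0.54]] @ diag([0.5535171179745467, 0.004335909264707415]) @ [[-0.73, 0.68], [0.68, 0.73]]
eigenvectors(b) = [[-0.68,  0.54], [-0.73,  -0.84]]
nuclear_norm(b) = 0.56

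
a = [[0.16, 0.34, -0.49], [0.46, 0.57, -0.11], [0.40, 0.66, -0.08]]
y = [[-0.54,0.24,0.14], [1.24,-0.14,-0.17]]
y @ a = [[0.08, 0.05, 0.23],[0.07, 0.23, -0.58]]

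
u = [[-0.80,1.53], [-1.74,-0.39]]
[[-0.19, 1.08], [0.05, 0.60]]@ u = [[-1.73, -0.71],[-1.08, -0.16]]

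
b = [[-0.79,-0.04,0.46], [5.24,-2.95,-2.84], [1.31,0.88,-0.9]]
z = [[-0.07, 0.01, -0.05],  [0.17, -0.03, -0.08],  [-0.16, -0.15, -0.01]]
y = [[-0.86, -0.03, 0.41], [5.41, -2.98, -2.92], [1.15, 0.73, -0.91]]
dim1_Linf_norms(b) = [0.79, 5.24, 1.31]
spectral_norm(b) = 6.78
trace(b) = -4.64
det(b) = -0.21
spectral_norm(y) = 6.96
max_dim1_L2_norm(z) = 0.22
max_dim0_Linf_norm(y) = 5.41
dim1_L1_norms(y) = [1.3, 11.31, 2.79]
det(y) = -1.19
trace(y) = -4.75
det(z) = 0.00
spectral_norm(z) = 0.26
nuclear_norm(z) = 0.47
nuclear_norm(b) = 8.34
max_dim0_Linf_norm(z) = 0.17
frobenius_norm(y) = 7.09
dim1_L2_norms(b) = [0.92, 6.65, 1.82]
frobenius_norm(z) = 0.30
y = b + z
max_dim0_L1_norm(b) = 7.34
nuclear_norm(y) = 8.44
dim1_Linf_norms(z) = [0.07, 0.17, 0.16]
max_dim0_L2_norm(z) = 0.24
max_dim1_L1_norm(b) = 11.03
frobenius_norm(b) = 6.95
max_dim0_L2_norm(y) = 5.6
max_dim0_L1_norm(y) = 7.42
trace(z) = -0.11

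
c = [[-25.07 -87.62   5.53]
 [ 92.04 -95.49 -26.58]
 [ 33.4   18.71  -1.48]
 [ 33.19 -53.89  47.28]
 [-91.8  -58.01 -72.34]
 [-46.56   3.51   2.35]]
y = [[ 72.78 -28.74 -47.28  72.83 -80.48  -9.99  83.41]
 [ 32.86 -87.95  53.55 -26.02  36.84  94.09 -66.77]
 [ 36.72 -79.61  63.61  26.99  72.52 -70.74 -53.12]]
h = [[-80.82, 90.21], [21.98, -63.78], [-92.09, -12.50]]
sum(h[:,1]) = 13.929999999999993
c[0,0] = -25.07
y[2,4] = 72.52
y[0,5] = -9.99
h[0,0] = -80.82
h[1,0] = 21.98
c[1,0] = 92.04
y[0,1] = -28.74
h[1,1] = -63.78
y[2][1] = -79.61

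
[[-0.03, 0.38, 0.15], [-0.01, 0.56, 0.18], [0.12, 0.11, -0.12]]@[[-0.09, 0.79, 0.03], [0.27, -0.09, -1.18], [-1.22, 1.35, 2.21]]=[[-0.08,  0.14,  -0.12], [-0.07,  0.18,  -0.26], [0.17,  -0.08,  -0.39]]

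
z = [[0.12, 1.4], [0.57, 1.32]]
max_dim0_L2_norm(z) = 1.92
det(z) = -0.64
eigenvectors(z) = [[-0.95, -0.64], [0.32, -0.77]]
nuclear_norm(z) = 2.31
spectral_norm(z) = 1.98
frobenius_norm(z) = 2.01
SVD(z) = [[-0.7, -0.72], [-0.72, 0.70]] @ diag([1.9843923121430345, 0.32231529828356736]) @ [[-0.25, -0.97], [0.97, -0.25]]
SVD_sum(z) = [[0.34, 1.34], [0.35, 1.38]] + [[-0.22, 0.06], [0.22, -0.06]]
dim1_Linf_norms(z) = [1.4, 1.32]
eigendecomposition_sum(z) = [[-0.28, 0.23], [0.09, -0.08]] + [[0.4, 1.17],[0.48, 1.40]]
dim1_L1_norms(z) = [1.52, 1.89]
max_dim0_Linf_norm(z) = 1.4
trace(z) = 1.44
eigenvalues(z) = [-0.36, 1.8]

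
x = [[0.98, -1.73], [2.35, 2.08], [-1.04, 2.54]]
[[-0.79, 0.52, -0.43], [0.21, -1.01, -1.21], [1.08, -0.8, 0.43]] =x @ [[-0.21, -0.11, -0.49], [0.34, -0.36, -0.03]]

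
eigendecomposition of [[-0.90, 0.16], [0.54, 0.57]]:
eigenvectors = [[-0.94,  -0.10], [0.33,  -0.99]]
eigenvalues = [-0.96, 0.63]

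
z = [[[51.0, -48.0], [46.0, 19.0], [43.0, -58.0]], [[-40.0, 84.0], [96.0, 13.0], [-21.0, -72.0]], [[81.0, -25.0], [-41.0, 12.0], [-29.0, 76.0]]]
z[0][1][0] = 46.0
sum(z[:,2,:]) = -61.0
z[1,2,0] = -21.0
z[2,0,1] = -25.0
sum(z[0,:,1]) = -87.0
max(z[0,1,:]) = 46.0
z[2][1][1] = 12.0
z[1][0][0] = -40.0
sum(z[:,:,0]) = 186.0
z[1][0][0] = -40.0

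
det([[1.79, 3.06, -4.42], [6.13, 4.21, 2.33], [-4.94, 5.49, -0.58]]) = -292.284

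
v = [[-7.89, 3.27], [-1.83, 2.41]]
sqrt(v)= [[-0.09+2.88j, 0.48-0.97j], [(-0.27+0.54j), (1.43-0.18j)]]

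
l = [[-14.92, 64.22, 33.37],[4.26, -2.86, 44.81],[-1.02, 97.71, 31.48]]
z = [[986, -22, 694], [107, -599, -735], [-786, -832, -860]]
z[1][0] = 107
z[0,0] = 986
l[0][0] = -14.92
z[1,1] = -599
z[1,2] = -735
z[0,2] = 694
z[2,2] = -860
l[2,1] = 97.71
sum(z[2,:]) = -2478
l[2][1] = 97.71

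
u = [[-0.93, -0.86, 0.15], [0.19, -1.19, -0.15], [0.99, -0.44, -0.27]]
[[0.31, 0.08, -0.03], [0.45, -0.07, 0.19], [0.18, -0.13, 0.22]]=u@[[-0.01, -0.18, 0.23],[-0.37, 0.06, -0.16],[-0.09, -0.26, 0.28]]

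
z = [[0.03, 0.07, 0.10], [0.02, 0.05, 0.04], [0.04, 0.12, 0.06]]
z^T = [[0.03, 0.02, 0.04], [0.07, 0.05, 0.12], [0.10, 0.04, 0.06]]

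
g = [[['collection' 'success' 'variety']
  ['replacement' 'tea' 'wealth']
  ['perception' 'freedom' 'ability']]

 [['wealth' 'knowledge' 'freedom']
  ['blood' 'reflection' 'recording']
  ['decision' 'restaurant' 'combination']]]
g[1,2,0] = 'decision'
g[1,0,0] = 'wealth'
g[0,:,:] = [['collection', 'success', 'variety'], ['replacement', 'tea', 'wealth'], ['perception', 'freedom', 'ability']]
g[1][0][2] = 'freedom'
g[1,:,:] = [['wealth', 'knowledge', 'freedom'], ['blood', 'reflection', 'recording'], ['decision', 'restaurant', 'combination']]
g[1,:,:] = [['wealth', 'knowledge', 'freedom'], ['blood', 'reflection', 'recording'], ['decision', 'restaurant', 'combination']]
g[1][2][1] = 'restaurant'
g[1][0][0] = 'wealth'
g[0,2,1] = 'freedom'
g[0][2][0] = 'perception'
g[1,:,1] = ['knowledge', 'reflection', 'restaurant']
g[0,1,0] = 'replacement'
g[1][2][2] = 'combination'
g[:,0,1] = ['success', 'knowledge']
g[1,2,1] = 'restaurant'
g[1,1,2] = 'recording'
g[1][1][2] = 'recording'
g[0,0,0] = 'collection'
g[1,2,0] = 'decision'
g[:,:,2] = [['variety', 'wealth', 'ability'], ['freedom', 'recording', 'combination']]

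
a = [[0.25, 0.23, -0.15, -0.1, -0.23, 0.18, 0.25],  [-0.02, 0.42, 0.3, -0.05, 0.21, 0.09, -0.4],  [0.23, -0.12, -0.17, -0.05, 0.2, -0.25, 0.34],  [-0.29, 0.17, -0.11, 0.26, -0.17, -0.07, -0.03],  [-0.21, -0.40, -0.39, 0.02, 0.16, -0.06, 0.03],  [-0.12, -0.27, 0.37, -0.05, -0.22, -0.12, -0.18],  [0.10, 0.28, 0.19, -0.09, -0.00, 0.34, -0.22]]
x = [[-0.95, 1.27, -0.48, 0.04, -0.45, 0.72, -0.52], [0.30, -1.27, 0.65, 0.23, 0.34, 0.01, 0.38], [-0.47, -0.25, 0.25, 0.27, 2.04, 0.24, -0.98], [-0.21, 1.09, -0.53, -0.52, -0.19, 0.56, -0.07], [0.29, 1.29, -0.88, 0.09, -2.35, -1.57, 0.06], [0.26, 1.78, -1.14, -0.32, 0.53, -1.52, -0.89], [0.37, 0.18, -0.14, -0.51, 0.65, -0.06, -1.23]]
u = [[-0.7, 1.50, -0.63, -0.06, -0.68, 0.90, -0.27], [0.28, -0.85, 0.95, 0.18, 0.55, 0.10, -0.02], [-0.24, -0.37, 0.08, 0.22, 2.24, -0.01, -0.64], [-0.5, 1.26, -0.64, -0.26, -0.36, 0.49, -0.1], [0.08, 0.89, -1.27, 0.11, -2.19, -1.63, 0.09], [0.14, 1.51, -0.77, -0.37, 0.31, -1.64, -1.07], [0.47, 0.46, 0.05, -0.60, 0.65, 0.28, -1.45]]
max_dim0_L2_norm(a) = 0.76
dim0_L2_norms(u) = [1.06, 2.83, 1.98, 0.81, 3.35, 2.55, 1.94]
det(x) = 0.00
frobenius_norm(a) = 1.53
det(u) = -0.15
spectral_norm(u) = 4.26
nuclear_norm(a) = 3.30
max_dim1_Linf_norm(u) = 2.24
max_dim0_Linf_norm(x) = 2.35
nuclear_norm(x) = 11.47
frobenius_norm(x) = 5.90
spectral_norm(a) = 1.03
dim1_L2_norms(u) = [2.12, 1.43, 2.38, 1.64, 3.14, 2.64, 1.84]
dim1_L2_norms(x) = [1.93, 1.56, 2.37, 1.46, 3.24, 2.83, 1.55]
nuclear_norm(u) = 11.89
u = a + x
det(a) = -0.00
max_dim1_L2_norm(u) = 3.14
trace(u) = -7.01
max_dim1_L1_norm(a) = 1.49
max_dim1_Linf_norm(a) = 0.42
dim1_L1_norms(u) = [4.74, 2.93, 3.8, 3.61, 6.26, 5.81, 3.96]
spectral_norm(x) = 4.27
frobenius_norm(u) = 5.93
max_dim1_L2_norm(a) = 0.69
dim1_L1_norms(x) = [4.43, 3.18, 4.5, 3.17, 6.53, 6.44, 3.14]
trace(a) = 0.58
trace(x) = -7.59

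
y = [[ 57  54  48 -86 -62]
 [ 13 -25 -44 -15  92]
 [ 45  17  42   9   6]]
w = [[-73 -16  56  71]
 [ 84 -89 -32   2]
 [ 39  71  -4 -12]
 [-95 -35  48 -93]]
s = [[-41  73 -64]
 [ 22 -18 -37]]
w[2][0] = 39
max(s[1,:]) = 22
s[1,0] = 22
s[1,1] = -18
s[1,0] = 22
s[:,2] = [-64, -37]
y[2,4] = 6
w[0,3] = 71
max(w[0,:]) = 71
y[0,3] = -86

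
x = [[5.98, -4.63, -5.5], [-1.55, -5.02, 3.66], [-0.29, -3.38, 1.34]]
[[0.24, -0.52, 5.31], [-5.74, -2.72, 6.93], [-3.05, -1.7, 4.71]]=x @ [[-0.63, 0.64, -0.96], [0.50, 0.57, -1.58], [-1.15, 0.31, -0.68]]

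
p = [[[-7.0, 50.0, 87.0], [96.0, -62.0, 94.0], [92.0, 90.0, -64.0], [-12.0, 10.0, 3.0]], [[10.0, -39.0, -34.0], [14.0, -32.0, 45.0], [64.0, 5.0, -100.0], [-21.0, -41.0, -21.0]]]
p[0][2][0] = 92.0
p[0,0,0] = -7.0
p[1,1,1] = -32.0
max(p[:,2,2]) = -64.0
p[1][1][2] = 45.0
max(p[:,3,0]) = -12.0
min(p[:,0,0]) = -7.0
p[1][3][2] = -21.0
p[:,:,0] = [[-7.0, 96.0, 92.0, -12.0], [10.0, 14.0, 64.0, -21.0]]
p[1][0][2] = -34.0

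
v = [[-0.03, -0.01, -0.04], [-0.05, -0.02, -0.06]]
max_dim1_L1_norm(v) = 0.13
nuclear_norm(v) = 0.10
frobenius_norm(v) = 0.10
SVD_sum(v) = [[-0.03, -0.01, -0.04], [-0.05, -0.02, -0.06]] + [[0.00, 0.00, -0.0], [-0.0, -0.0, 0.0]]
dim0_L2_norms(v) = [0.06, 0.02, 0.07]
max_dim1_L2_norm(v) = 0.08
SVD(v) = [[-0.53, -0.85], [-0.85, 0.53]] @ diag([0.09534201129544496, 0.003146566722516087]) @ [[0.61, 0.23, 0.76], [-0.43, -0.71, 0.56]]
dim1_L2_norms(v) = [0.05, 0.08]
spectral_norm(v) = 0.10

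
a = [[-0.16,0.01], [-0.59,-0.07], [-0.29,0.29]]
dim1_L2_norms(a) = [0.16, 0.59, 0.41]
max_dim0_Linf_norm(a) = 0.59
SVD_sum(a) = [[-0.16, 0.02], [-0.57, 0.07], [-0.32, 0.04]] + [[-0.0, -0.01], [-0.02, -0.14], [0.03, 0.25]]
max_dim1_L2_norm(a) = 0.59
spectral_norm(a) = 0.68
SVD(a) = [[-0.24, -0.03], [-0.85, -0.48], [-0.47, 0.88]] @ diag([0.6804935112733284, 0.2895316582256528]) @ [[0.99, -0.12], [0.12, 0.99]]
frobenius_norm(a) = 0.74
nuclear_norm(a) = 0.97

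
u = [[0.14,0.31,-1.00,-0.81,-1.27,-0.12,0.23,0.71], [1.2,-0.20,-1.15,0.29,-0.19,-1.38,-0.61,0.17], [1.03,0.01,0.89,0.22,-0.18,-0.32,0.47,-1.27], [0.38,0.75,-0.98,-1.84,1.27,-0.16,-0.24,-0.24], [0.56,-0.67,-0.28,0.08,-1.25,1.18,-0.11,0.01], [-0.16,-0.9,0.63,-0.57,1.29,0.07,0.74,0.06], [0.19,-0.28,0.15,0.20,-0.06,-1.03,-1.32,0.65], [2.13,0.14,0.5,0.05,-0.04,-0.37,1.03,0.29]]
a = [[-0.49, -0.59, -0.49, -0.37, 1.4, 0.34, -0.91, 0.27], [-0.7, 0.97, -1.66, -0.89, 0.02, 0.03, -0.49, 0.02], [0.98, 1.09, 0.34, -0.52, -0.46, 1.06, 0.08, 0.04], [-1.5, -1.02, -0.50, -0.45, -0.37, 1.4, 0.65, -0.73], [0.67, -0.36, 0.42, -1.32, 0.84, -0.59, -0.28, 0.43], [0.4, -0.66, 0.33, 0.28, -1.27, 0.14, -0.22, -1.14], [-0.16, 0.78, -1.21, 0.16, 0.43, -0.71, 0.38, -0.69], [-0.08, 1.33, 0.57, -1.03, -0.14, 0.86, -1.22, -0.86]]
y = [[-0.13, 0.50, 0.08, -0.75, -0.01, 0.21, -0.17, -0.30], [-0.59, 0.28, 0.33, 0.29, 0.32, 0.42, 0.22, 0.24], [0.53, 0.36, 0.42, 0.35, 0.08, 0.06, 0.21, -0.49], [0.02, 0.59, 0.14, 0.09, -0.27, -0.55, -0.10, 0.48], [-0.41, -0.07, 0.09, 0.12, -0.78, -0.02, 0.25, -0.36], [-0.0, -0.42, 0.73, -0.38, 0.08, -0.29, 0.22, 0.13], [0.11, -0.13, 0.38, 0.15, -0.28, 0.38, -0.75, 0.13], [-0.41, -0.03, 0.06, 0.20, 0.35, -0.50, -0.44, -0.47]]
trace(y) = -1.63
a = u @ y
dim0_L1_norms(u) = [5.79, 3.26, 5.58, 4.06, 5.55, 4.63, 4.75, 3.4]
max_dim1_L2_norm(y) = 1.0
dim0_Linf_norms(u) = [2.13, 0.9, 1.15, 1.84, 1.29, 1.38, 1.32, 1.27]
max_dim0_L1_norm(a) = 6.8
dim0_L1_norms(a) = [4.98, 6.8, 5.52, 5.02, 4.93, 5.13, 4.23, 4.18]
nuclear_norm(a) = 15.65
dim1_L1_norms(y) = [2.15, 2.69, 2.5, 2.24, 2.1, 2.25, 2.31, 2.46]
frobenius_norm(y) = 2.83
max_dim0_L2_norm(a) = 2.54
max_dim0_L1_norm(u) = 5.79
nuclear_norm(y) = 8.00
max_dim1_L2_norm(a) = 2.61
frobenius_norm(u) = 6.08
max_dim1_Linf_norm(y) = 0.78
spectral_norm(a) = 3.05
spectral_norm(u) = 3.05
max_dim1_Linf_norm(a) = 1.66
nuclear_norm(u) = 15.65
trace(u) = -3.22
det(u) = -80.29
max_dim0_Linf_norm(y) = 0.78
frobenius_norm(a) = 6.08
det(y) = 1.00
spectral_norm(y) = 1.01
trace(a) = 0.87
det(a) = -80.21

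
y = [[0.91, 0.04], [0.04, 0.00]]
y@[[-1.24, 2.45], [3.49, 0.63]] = [[-0.99, 2.25], [-0.05, 0.1]]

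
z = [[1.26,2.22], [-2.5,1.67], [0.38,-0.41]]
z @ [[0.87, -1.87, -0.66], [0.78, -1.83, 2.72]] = [[2.83, -6.42, 5.21], [-0.87, 1.62, 6.19], [0.01, 0.04, -1.37]]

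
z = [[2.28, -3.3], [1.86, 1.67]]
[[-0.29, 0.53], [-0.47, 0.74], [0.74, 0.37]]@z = [[0.32, 1.84],[0.3, 2.79],[2.38, -1.82]]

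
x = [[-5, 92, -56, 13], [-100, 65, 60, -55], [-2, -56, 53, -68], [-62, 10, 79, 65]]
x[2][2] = 53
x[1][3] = -55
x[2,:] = [-2, -56, 53, -68]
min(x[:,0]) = -100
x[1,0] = -100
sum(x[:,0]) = -169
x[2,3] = -68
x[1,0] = -100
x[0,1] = 92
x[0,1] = 92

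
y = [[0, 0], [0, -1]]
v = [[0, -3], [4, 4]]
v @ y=[[0, 3], [0, -4]]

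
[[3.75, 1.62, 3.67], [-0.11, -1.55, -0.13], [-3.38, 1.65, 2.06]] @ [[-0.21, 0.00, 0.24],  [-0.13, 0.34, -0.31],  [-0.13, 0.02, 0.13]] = [[-1.48, 0.62, 0.87], [0.24, -0.53, 0.44], [0.23, 0.6, -1.05]]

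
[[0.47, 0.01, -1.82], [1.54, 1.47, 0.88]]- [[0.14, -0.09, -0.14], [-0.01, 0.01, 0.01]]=[[0.33, 0.10, -1.68], [1.55, 1.46, 0.87]]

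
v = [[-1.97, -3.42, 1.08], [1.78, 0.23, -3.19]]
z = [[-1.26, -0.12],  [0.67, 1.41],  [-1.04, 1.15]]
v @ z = [[-0.93, -3.34],[1.23, -3.56]]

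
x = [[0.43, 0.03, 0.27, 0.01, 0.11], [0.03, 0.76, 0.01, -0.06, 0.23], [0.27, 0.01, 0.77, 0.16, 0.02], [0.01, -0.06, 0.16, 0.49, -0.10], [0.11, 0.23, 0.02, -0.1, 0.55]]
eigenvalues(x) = [0.98, 0.93, 0.24, 0.5, 0.35]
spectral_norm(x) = 0.98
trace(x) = 3.00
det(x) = 0.04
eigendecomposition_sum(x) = [[0.19, 0.18, 0.31, 0.05, 0.15], [0.18, 0.17, 0.29, 0.05, 0.14], [0.31, 0.29, 0.5, 0.08, 0.24], [0.05, 0.05, 0.08, 0.01, 0.04], [0.15, 0.14, 0.24, 0.04, 0.11]] + [[0.01, -0.07, 0.05, 0.04, -0.05], [-0.07, 0.42, -0.29, -0.23, 0.27], [0.05, -0.29, 0.2, 0.16, -0.19], [0.04, -0.23, 0.16, 0.12, -0.15], [-0.05, 0.27, -0.19, -0.15, 0.18]] + [[0.16, 0.02, -0.09, 0.04, -0.06], [0.02, 0.00, -0.01, 0.00, -0.01], [-0.09, -0.01, 0.05, -0.02, 0.03], [0.04, 0.0, -0.02, 0.01, -0.01], [-0.06, -0.01, 0.03, -0.01, 0.02]] + [[0.06, -0.1, 0.00, -0.11, 0.07], [-0.1, 0.15, -0.00, 0.17, -0.11], [0.00, -0.0, 0.0, -0.0, 0.00], [-0.11, 0.17, -0.00, 0.20, -0.13], [0.07, -0.11, 0.00, -0.13, 0.08]] + [[0.00, 0.00, 0.00, -0.00, -0.00], [0.00, 0.03, 0.02, -0.06, -0.06], [0.0, 0.02, 0.02, -0.06, -0.06], [-0.00, -0.06, -0.06, 0.15, 0.15], [-0.00, -0.06, -0.06, 0.15, 0.15]]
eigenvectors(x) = [[-0.44, -0.12, 0.81, 0.36, -0.02], [-0.41, 0.67, 0.11, -0.55, -0.27], [-0.71, -0.46, -0.46, 0.01, -0.26], [-0.12, -0.36, 0.18, -0.63, 0.65], [-0.34, 0.44, -0.29, 0.41, 0.66]]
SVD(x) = [[-0.44, 0.12, -0.36, -0.02, 0.81], [-0.41, -0.67, 0.55, -0.27, 0.11], [-0.71, 0.46, -0.01, -0.26, -0.46], [-0.12, 0.36, 0.63, 0.65, 0.18], [-0.34, -0.44, -0.41, 0.66, -0.29]] @ diag([0.9802101345805602, 0.931238737418204, 0.4963917816127682, 0.3482877156158884, 0.24387163077257906]) @ [[-0.44, -0.41, -0.71, -0.12, -0.34], [0.12, -0.67, 0.46, 0.36, -0.44], [-0.36, 0.55, -0.01, 0.63, -0.41], [-0.02, -0.27, -0.26, 0.65, 0.66], [0.81, 0.11, -0.46, 0.18, -0.29]]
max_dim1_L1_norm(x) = 1.23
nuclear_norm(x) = 3.00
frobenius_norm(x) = 1.50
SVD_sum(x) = [[0.19, 0.18, 0.31, 0.05, 0.15], [0.18, 0.17, 0.29, 0.05, 0.14], [0.31, 0.29, 0.5, 0.08, 0.24], [0.05, 0.05, 0.08, 0.01, 0.04], [0.15, 0.14, 0.24, 0.04, 0.11]] + [[0.01, -0.07, 0.05, 0.04, -0.05],[-0.07, 0.42, -0.29, -0.23, 0.27],[0.05, -0.29, 0.20, 0.16, -0.19],[0.04, -0.23, 0.16, 0.12, -0.15],[-0.05, 0.27, -0.19, -0.15, 0.18]] + [[0.06, -0.1, 0.00, -0.11, 0.07], [-0.1, 0.15, -0.0, 0.17, -0.11], [0.00, -0.00, 0.00, -0.0, 0.0], [-0.11, 0.17, -0.00, 0.2, -0.13], [0.07, -0.11, 0.00, -0.13, 0.08]] + [[0.0, 0.0, 0.0, -0.0, -0.0], [0.0, 0.03, 0.02, -0.06, -0.06], [0.0, 0.02, 0.02, -0.06, -0.06], [-0.00, -0.06, -0.06, 0.15, 0.15], [-0.00, -0.06, -0.06, 0.15, 0.15]] + [[0.16,0.02,-0.09,0.04,-0.06], [0.02,0.00,-0.01,0.0,-0.01], [-0.09,-0.01,0.05,-0.02,0.03], [0.04,0.00,-0.02,0.01,-0.01], [-0.06,-0.01,0.03,-0.01,0.02]]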